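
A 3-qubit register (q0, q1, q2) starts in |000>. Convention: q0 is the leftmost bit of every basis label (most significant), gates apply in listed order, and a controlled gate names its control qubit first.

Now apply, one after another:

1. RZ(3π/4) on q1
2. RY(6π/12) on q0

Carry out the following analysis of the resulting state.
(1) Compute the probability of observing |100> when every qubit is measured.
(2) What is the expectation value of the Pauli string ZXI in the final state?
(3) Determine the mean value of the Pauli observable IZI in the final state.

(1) Outcome |100> occurs with probability 1/2.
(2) In the final state, ZXI has expectation 0.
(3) In the final state, IZI has expectation 1.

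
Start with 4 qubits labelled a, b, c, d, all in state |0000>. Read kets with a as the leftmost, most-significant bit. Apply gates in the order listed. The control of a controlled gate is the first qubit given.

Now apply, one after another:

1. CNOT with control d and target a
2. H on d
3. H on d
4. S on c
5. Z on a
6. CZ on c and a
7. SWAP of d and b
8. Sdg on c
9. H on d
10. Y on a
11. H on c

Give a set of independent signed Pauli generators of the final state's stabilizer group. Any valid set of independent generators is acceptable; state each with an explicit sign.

One valid set of independent stabilizer generators is +IIXI, +IIIX, -ZIII, +IZII (any independent generating set of the same group is equally correct). Key observation: gates 2-3 undo each other exactly, leaving only the rest of the circuit to track.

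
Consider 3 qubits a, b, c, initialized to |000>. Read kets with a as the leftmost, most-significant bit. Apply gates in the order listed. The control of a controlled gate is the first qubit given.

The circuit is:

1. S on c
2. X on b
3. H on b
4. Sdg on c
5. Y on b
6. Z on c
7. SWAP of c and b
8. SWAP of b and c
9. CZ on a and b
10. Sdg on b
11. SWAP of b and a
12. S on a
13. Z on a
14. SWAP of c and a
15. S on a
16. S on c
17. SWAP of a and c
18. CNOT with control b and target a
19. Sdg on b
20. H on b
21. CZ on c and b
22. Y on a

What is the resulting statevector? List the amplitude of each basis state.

After the circuit, the state carries amplitude -I/2 on |000>, 0 on |001>, -I/2 on |010>, 0 on |011>, -1/2 on |100>, 0 on |101>, -1/2 on |110>, 0 on |111>.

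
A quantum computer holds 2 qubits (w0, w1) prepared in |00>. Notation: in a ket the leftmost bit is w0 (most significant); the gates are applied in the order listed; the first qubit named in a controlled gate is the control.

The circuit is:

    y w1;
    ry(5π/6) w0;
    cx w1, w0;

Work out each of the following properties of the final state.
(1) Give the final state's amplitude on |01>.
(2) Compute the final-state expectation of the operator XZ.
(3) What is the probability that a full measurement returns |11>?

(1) The final state's coefficient on |01> equals I*(sqrt(2) + sqrt(6))/4.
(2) The expectation value of XZ is -1/2.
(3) Outcome |11> occurs with probability 1/2 - sqrt(3)/4.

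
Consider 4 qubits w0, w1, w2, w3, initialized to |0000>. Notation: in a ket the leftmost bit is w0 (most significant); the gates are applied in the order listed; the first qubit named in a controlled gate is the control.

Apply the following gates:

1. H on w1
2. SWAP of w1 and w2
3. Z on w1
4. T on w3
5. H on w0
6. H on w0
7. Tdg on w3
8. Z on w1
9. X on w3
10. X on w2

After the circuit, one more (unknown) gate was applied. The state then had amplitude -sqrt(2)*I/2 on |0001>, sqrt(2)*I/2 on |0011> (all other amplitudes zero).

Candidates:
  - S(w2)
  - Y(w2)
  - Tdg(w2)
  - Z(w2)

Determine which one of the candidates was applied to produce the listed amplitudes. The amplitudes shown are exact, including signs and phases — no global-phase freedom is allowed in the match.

It was Y(w2) that produced the state shown. Key observation: steps 3-8 multiply out to the identity, so the circuit reduces to the remaining gates.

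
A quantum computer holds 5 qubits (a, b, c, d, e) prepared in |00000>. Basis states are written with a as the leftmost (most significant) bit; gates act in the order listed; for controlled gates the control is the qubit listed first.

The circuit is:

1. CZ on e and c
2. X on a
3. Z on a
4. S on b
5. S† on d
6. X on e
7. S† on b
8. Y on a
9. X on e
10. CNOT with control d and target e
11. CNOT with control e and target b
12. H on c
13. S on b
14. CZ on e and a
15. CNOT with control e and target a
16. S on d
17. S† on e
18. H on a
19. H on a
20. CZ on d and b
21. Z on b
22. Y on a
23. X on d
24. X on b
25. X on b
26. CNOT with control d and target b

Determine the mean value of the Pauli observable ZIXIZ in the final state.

In the final state, ZIXIZ has expectation -1.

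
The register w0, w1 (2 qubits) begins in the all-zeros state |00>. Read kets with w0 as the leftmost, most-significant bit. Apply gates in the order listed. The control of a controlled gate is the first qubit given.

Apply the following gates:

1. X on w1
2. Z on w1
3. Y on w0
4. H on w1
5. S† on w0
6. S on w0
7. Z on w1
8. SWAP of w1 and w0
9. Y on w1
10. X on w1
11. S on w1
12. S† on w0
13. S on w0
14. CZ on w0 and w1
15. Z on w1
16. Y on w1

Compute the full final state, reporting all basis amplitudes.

The resulting statevector has amplitude sqrt(2)/2 on |00>, 0 on |01>, -sqrt(2)/2 on |10>, 0 on |11>.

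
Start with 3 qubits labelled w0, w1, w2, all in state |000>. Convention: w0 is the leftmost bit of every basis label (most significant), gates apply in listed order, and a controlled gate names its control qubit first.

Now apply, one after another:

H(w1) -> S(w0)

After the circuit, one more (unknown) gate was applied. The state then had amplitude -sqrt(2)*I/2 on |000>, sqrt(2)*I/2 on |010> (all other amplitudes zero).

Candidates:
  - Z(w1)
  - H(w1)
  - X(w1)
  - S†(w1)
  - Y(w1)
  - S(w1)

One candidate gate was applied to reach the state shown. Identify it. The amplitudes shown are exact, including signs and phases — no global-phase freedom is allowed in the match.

It was Y(w1) that produced the state shown.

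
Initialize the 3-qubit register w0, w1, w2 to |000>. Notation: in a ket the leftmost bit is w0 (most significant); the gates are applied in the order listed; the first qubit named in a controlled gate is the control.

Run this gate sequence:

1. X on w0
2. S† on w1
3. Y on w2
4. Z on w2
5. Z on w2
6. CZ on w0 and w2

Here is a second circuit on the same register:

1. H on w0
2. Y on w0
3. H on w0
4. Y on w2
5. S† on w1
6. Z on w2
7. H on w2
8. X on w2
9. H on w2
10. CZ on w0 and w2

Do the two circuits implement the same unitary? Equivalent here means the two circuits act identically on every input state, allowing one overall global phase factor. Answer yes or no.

No: there is an input state on which the two circuits produce genuinely different outputs (not merely differing by a phase).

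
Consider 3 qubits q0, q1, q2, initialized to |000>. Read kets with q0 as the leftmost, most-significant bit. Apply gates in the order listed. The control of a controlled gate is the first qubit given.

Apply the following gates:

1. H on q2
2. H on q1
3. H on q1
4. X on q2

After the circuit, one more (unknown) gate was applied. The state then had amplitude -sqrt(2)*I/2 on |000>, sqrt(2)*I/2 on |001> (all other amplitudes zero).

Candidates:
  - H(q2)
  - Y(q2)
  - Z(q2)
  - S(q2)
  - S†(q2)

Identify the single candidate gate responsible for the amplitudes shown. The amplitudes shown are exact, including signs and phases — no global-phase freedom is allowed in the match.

The unique candidate consistent with the amplitudes is Y(q2). Key observation: gates 2-3 undo each other exactly, leaving only the rest of the circuit to track.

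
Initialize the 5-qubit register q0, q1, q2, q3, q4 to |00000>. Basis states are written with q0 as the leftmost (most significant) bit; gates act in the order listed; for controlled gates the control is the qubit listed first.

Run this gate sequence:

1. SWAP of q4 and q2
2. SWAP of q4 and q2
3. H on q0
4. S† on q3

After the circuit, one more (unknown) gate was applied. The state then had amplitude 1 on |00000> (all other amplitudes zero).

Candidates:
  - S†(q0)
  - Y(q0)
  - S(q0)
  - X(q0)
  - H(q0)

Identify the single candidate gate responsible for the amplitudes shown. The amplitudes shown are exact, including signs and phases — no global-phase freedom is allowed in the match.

The applied gate was H(q0). Key observation: the block from step 1 through step 2 cancels to the identity and can be dropped.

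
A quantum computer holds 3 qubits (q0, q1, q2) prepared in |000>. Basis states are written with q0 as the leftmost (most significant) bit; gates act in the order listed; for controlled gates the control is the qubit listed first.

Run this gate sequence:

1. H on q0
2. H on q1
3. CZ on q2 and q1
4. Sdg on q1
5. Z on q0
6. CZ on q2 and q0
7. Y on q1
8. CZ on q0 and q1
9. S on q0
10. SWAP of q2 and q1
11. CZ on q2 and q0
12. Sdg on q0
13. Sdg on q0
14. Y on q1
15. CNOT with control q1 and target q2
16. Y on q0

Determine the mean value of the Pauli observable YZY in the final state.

The observable YZY averages to -1.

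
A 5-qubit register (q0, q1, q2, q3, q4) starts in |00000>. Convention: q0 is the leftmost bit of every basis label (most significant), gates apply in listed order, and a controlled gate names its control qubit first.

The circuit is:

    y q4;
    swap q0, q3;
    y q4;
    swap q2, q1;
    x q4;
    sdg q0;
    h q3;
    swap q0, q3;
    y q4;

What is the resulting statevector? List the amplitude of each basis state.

The final amplitudes are -sqrt(2)*I/2 on |00000>, -sqrt(2)*I/2 on |10000>, and 0 on every other basis state.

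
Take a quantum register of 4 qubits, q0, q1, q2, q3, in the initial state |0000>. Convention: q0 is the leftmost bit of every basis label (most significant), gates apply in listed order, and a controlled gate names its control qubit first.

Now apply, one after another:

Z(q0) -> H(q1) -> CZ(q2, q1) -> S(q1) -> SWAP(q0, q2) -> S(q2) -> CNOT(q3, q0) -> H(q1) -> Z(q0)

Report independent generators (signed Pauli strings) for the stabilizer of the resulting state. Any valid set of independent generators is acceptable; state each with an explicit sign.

The stabilizer group can be generated by -IYII, +ZIII, +IIZI, +IIIZ, among other valid generating sets.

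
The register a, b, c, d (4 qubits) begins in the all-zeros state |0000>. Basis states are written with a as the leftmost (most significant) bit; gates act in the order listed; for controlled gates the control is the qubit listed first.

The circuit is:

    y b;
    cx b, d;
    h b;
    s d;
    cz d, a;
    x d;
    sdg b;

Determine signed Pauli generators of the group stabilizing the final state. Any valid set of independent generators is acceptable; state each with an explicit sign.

The stabilizer group can be generated by +IYII, +ZIII, +IIZI, +IIIZ, among other valid generating sets.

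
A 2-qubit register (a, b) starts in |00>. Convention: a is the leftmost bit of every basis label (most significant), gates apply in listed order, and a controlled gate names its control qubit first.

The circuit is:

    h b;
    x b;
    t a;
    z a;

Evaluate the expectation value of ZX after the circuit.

In the final state, ZX has expectation 1.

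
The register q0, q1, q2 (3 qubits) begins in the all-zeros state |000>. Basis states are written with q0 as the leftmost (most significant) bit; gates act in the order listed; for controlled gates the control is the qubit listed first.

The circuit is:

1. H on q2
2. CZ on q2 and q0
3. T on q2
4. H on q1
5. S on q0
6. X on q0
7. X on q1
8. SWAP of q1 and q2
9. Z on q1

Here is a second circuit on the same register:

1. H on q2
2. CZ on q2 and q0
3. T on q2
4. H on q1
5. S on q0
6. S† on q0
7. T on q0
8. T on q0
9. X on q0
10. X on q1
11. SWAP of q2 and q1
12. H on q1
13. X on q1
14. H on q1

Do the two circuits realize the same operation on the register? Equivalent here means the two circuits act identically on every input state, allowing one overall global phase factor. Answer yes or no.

Yes: on every input state the two circuits agree up to one overall phase factor.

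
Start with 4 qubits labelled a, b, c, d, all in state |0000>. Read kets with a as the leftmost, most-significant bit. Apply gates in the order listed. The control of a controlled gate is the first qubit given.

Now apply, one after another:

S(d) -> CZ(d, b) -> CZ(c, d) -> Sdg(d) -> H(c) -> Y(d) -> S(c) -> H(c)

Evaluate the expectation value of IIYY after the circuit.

In the final state, IIYY has expectation 0.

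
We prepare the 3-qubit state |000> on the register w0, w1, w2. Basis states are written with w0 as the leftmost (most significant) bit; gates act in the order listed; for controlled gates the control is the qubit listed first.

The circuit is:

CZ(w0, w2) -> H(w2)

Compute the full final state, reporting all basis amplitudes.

After the circuit, the state carries amplitude sqrt(2)/2 on |000>, sqrt(2)/2 on |001>, and 0 on every other basis state.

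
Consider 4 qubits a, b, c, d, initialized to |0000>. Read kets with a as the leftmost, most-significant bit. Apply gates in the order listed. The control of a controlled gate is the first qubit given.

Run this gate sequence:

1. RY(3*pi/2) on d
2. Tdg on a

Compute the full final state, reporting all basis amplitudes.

After the circuit, the state carries amplitude -sqrt(2)/2 on |0000>, sqrt(2)/2 on |0001>, and 0 on every other basis state.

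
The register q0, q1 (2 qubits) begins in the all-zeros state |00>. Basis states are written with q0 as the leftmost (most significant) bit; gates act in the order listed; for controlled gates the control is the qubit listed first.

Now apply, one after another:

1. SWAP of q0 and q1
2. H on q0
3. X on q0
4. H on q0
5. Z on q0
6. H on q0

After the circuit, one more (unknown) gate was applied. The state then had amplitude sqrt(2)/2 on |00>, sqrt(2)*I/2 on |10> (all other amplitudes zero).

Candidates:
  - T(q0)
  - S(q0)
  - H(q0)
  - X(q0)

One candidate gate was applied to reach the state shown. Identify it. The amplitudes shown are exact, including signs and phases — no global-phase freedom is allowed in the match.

The unique candidate consistent with the amplitudes is S(q0). Key observation: the block from step 2 through step 5 cancels to the identity and can be dropped.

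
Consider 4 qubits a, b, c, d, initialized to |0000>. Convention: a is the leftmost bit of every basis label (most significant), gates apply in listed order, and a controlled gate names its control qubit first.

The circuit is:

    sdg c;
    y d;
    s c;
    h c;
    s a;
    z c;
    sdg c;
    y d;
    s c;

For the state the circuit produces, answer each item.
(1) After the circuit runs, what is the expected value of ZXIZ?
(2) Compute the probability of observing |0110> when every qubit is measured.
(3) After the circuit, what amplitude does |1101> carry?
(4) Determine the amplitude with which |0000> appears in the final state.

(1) The observable ZXIZ averages to 0.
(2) A full measurement returns |0110> with probability 0.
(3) |1101> carries amplitude 0 in the final state.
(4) The amplitude on |0000> is sqrt(2)/2.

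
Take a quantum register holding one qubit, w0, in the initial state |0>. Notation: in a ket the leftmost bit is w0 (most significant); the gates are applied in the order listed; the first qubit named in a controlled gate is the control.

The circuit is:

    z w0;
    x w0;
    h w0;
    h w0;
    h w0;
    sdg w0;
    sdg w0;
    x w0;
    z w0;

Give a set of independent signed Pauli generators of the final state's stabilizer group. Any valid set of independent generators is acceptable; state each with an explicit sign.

The stabilizer group can be generated by -X, among other valid generating sets.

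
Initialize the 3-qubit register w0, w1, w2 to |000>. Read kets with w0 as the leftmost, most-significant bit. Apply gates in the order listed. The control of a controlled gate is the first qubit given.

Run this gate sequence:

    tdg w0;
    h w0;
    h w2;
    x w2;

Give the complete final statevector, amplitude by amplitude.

The resulting statevector has amplitude 1/2 on |000>, 1/2 on |001>, 0 on |010>, 0 on |011>, 1/2 on |100>, 1/2 on |101>, 0 on |110>, 0 on |111>.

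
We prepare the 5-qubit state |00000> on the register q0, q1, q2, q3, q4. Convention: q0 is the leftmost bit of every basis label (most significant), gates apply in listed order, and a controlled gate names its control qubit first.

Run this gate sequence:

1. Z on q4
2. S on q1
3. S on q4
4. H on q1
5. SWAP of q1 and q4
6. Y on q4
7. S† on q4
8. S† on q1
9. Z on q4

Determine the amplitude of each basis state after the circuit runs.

The resulting statevector has amplitude -sqrt(2)*I/2 on |00000>, -sqrt(2)/2 on |00001>, and 0 on every other basis state.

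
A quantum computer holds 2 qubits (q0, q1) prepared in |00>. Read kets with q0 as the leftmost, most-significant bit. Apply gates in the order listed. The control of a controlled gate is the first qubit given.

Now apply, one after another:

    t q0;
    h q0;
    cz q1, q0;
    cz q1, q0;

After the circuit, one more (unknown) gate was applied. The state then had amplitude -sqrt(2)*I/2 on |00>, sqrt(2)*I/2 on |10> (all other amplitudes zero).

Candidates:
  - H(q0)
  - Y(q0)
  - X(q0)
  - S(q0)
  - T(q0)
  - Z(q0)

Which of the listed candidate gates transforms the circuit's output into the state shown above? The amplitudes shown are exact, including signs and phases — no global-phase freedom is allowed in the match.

It was Y(q0) that produced the state shown. Key observation: steps 3-4 multiply out to the identity, so the circuit reduces to the remaining gates.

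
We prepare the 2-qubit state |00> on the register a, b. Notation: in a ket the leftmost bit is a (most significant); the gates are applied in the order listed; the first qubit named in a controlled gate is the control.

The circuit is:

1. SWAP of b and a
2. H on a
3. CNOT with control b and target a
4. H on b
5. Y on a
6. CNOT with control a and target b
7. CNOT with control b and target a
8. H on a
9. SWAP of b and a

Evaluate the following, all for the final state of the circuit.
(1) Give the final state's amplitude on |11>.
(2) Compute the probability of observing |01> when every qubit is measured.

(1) |11> carries amplitude sqrt(2)*I/2 in the final state.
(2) Outcome |01> occurs with probability 1/2.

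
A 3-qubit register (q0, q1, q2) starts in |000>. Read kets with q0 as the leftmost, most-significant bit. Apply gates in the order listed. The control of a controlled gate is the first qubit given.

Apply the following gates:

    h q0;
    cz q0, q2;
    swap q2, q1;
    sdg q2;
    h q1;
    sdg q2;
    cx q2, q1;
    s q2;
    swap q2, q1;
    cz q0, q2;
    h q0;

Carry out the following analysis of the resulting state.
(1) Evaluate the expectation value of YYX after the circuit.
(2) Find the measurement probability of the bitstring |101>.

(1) In the final state, YYX has expectation 0.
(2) A full measurement returns |101> with probability 1/2.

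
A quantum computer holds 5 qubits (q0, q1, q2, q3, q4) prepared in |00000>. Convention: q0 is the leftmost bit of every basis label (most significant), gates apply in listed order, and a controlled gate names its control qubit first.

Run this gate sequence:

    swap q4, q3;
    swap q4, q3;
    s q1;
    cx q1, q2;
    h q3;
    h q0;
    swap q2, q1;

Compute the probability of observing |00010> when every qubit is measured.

The probability of measuring |00010> is 1/4.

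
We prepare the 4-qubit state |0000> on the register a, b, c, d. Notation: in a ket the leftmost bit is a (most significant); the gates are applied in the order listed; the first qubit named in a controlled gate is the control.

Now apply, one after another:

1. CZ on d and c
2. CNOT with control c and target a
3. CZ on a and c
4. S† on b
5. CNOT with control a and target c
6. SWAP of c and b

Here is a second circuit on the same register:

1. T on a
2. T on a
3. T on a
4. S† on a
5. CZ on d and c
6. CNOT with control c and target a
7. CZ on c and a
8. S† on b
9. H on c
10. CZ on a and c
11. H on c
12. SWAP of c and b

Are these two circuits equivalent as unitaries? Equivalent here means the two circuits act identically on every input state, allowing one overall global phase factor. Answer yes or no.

No: there is an input state on which the two circuits produce genuinely different outputs (not merely differing by a phase).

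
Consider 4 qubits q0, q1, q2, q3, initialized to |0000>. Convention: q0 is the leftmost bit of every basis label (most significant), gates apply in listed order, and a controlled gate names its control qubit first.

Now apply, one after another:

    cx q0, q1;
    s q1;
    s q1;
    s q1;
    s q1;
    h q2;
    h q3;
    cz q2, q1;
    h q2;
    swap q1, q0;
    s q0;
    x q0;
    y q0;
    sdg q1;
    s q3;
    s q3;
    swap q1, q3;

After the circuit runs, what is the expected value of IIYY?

The expectation value of IIYY is 0. Key observation: the block from step 2 through step 5 cancels to the identity and can be dropped.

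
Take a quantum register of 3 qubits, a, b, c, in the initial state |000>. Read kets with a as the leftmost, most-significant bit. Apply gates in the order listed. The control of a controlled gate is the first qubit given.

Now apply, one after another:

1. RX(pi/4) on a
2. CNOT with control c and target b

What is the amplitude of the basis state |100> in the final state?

The final state's coefficient on |100> equals -I*sqrt(2 - sqrt(2))/2.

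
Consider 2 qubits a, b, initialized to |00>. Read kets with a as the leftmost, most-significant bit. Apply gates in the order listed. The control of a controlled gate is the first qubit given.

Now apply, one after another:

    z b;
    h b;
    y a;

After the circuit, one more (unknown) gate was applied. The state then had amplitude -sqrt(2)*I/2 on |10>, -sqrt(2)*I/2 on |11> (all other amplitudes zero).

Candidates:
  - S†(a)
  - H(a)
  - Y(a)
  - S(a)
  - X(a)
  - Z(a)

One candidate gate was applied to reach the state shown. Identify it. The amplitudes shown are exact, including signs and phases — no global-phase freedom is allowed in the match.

The unique candidate consistent with the amplitudes is Z(a).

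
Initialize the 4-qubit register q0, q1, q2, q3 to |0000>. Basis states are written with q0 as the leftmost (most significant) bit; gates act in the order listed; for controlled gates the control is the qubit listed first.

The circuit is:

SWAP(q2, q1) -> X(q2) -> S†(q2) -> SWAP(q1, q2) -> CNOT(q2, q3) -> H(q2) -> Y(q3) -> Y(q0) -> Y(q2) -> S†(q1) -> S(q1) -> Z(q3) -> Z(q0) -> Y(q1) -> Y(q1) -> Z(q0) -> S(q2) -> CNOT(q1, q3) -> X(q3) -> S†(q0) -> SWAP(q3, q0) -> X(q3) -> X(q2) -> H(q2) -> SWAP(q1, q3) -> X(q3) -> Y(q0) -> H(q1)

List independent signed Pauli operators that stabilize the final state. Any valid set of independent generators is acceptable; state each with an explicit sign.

The stabilizer group can be generated by +IXII, -IIYI, +ZIII, +IIIZ, among other valid generating sets. Key observation: steps 13-16 multiply out to the identity, so the circuit reduces to the remaining gates.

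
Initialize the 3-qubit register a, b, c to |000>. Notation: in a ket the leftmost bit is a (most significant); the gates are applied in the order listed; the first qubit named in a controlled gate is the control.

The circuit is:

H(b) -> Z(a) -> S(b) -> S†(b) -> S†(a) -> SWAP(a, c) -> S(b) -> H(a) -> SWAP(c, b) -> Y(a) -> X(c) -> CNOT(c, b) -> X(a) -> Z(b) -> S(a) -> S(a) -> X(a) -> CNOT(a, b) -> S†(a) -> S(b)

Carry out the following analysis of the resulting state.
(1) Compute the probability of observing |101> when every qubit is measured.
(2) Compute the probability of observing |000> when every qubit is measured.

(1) The probability of measuring |101> is 1/4.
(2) A full measurement returns |000> with probability 1/4.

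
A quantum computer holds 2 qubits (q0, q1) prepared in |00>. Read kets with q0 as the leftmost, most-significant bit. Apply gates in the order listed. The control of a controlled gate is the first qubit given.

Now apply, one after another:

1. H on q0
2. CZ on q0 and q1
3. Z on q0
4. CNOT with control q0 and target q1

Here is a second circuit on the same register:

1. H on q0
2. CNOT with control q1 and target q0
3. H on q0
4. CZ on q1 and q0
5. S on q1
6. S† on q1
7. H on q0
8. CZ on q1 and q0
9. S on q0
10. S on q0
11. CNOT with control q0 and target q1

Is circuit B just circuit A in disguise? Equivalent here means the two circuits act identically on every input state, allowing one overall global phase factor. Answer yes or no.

Yes — the two circuits implement the same unitary up to a global phase.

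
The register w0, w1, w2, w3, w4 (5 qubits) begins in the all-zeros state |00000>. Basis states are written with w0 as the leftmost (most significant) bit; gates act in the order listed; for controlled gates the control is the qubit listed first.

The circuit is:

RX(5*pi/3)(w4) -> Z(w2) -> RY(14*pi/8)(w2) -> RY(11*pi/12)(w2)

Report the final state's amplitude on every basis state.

After the circuit, the state carries amplitude sqrt(3)/4 on |00000>, I/4 on |00001>, 3/4 on |00100>, sqrt(3)*I/4 on |00101>, and 0 on every other basis state.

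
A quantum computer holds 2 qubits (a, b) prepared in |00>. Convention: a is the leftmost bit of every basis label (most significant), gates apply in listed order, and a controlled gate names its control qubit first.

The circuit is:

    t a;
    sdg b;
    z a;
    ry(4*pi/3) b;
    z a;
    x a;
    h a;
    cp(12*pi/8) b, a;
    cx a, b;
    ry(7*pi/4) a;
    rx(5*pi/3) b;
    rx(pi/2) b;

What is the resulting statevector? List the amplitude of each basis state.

The resulting statevector has amplitude (1 - I)*(-sqrt(3*sqrt(2) + 6) + (1 - 2*I)*sqrt(sqrt(2) + 2) + (-2 + 2*I)*sqrt(2 - sqrt(2)))/16 on |00>, sqrt(2 - sqrt(2))/4 + sqrt(3*sqrt(2) + 6)/16 + 3*sqrt(sqrt(2) + 2)/16 - I*sqrt(sqrt(2) + 2)/16 + I*sqrt(3*sqrt(2) + 6)/16 on |01>, (1 - I)*(sqrt(6 - 3*sqrt(2)) + (-1 + 2*I)*sqrt(2 - sqrt(2)) + (-2 + 2*I)*sqrt(sqrt(2) + 2))/16 on |10>, -3*sqrt(2 - sqrt(2))/16 - sqrt(6 - 3*sqrt(2))/16 + sqrt(sqrt(2) + 2)/4 - I*sqrt(6 - 3*sqrt(2))/16 + I*sqrt(2 - sqrt(2))/16 on |11>.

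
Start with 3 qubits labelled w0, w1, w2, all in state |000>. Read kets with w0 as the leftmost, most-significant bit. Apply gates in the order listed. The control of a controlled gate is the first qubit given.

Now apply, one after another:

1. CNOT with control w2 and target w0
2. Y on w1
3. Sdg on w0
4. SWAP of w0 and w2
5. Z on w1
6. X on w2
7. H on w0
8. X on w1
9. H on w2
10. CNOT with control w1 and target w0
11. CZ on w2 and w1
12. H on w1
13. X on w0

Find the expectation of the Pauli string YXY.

In the final state, YXY has expectation 0.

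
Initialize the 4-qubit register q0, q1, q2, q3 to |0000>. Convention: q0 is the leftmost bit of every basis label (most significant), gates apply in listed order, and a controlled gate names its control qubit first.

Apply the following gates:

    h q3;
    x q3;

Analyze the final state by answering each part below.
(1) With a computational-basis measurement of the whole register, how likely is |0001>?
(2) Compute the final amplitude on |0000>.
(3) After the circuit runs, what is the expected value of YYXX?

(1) A full measurement returns |0001> with probability 1/2.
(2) The final state's coefficient on |0000> equals sqrt(2)/2.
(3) The expectation value of YYXX is 0.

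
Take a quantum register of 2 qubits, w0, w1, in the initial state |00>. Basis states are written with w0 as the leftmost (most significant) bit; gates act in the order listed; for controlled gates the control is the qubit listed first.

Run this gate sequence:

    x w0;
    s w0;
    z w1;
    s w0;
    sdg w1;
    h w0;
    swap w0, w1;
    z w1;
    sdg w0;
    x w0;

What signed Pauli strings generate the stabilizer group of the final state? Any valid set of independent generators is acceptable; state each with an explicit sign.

The stabilizer group can be generated by +IX, -ZI, among other valid generating sets.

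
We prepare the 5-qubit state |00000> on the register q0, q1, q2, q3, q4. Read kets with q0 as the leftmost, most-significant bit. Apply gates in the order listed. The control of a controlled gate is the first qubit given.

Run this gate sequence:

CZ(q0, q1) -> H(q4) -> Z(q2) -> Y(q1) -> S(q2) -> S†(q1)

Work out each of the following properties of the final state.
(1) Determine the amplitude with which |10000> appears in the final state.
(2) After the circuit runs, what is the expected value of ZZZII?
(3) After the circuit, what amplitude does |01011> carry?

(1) The amplitude on |10000> is 0.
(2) The expectation value of ZZZII is -1.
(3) The amplitude on |01011> is 0.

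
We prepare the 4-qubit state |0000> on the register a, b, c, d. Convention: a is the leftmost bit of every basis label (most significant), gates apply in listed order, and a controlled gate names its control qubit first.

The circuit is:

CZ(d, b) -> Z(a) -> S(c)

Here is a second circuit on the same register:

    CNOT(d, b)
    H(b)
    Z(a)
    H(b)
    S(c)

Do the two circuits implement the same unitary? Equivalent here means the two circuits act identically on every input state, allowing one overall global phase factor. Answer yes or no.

No — the two circuits implement different unitaries, even allowing a global phase.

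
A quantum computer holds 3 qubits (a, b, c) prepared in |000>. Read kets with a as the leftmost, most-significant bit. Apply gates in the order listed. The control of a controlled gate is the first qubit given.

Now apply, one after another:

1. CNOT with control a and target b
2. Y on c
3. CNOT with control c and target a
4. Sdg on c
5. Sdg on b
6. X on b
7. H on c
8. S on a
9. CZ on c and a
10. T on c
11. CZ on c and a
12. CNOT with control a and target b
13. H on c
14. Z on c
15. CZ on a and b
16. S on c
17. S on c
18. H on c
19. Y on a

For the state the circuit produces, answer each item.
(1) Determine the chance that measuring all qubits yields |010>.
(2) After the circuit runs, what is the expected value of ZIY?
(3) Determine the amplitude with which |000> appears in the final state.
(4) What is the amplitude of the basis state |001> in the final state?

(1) Outcome |010> occurs with probability 0.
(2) The expectation value of ZIY is -sqrt(2)/2.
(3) The amplitude on |000> is sqrt(2)/2.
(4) The final state's coefficient on |001> equals -sqrt(2)*exp(I*pi/4)/2.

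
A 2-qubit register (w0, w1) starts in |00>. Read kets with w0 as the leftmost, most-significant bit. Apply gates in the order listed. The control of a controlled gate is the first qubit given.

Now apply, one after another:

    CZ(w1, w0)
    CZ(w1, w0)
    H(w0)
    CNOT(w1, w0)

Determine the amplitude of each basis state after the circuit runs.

The final amplitudes are sqrt(2)/2 on |00>, 0 on |01>, sqrt(2)/2 on |10>, 0 on |11>.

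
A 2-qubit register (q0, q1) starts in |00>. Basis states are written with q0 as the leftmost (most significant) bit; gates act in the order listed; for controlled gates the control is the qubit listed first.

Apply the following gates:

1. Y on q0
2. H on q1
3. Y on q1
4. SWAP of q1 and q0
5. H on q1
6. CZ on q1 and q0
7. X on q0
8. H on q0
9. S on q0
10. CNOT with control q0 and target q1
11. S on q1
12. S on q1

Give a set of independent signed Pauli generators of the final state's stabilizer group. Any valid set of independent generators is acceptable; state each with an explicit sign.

One valid set of independent stabilizer generators is +YI, -IZ (any independent generating set of the same group is equally correct).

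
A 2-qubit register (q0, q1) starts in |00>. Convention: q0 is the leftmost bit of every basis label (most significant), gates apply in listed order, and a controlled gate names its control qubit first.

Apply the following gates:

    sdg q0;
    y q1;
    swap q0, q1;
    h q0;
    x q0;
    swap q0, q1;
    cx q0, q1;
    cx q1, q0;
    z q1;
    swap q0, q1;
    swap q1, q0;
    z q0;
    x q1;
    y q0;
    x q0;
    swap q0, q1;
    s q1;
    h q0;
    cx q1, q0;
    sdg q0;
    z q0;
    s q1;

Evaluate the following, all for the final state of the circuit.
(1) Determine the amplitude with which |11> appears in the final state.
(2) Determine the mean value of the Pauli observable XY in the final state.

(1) |11> carries amplitude -I/2 in the final state.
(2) In the final state, XY has expectation -1.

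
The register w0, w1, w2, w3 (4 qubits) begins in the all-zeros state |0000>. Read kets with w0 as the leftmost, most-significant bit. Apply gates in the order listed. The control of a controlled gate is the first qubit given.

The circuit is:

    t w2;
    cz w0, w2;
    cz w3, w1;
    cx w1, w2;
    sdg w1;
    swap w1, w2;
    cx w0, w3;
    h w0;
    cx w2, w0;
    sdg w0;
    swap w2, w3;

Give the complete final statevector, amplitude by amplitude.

After the circuit, the state carries amplitude sqrt(2)/2 on |0000>, -sqrt(2)*I/2 on |1000>, and 0 on every other basis state.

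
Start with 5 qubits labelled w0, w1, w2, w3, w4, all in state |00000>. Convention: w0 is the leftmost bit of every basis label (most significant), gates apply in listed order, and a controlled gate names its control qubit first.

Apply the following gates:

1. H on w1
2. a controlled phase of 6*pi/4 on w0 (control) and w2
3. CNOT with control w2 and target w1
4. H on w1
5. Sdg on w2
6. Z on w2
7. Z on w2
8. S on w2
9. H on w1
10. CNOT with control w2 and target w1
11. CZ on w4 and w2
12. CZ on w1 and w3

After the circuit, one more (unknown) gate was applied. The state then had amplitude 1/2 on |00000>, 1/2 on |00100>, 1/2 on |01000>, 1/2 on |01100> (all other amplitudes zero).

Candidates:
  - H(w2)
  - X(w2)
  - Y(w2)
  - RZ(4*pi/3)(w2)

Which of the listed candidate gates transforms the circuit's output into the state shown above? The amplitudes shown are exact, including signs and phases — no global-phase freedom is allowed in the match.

It was H(w2) that produced the state shown. Key observation: steps 3-10 multiply out to the identity, so the circuit reduces to the remaining gates.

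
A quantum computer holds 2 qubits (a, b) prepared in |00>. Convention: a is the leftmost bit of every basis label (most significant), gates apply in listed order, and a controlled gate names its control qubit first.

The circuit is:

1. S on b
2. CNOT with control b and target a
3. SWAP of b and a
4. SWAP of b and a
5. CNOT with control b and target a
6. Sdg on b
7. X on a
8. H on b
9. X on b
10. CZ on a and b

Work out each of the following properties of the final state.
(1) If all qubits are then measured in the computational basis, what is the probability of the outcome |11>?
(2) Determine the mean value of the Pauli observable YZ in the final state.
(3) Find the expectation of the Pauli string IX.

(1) The probability of measuring |11> is 1/2. Key observation: gates 1-6 undo each other exactly, leaving only the rest of the circuit to track.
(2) The observable YZ averages to 0.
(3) The observable IX averages to -1.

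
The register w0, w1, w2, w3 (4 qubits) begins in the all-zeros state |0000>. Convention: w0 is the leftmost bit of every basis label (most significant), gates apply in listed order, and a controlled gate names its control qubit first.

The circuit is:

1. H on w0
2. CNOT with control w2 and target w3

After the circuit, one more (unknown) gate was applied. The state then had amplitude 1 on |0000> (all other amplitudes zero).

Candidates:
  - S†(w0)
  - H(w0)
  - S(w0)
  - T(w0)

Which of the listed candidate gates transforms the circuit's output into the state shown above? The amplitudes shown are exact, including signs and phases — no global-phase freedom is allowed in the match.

The applied gate was H(w0).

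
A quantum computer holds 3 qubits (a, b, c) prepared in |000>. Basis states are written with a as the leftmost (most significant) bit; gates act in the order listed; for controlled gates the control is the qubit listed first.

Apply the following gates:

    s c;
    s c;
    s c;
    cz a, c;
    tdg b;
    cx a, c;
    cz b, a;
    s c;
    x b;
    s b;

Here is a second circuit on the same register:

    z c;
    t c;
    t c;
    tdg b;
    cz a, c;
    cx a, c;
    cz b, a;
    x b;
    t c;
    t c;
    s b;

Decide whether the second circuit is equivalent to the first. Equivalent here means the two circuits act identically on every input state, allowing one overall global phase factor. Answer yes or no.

Yes: on every input state the two circuits agree up to one overall phase factor.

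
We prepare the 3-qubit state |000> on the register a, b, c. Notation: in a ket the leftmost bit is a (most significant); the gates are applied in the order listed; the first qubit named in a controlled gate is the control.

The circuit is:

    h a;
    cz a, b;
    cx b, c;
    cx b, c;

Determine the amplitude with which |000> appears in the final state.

|000> carries amplitude sqrt(2)/2 in the final state. Key observation: gates 3-4 undo each other exactly, leaving only the rest of the circuit to track.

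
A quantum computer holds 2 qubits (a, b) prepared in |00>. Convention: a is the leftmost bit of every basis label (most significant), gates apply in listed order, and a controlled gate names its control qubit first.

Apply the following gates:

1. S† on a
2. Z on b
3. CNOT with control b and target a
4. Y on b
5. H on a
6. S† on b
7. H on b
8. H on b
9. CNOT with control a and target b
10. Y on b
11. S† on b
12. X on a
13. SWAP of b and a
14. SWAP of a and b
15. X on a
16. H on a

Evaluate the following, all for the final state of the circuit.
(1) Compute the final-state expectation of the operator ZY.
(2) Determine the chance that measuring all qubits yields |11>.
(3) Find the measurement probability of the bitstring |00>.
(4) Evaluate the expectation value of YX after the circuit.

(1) The observable ZY averages to 1. Key observation: gates 7-8 undo each other exactly, leaving only the rest of the circuit to track.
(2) Outcome |11> occurs with probability 1/4.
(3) A full measurement returns |00> with probability 1/4.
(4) In the final state, YX has expectation -1.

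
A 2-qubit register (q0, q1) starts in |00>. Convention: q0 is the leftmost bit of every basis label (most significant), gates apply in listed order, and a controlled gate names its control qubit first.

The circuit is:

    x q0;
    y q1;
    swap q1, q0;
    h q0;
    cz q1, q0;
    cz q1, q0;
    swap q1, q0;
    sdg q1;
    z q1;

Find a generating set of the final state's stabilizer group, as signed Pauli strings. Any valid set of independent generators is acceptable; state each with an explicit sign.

The final state is stabilized by the group generated by -IY, -ZI; other independent generating sets are equally valid.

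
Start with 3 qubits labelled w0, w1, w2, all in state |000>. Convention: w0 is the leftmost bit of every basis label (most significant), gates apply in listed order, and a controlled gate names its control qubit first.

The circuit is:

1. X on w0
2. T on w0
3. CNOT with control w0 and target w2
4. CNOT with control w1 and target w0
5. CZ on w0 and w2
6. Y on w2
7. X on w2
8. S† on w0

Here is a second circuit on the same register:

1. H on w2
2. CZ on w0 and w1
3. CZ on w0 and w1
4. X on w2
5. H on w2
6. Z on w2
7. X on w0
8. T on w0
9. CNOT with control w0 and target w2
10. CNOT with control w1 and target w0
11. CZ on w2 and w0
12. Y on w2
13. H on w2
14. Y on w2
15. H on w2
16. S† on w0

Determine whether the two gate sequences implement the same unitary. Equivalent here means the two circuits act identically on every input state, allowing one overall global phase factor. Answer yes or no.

No, they are not equivalent — no single phase factor reconciles the two unitaries.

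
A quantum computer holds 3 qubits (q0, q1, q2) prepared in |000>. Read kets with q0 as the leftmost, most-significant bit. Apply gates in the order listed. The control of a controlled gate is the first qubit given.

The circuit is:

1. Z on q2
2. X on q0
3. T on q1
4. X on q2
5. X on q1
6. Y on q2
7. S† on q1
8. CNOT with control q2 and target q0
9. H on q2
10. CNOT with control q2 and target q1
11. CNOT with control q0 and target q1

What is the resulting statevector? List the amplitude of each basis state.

The final amplitudes are -sqrt(2)/2 on |100>, -sqrt(2)/2 on |111>, and 0 on every other basis state.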